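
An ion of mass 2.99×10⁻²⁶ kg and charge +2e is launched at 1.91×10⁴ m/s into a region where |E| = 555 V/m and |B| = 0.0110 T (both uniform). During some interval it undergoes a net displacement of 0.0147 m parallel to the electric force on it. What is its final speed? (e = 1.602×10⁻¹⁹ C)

v_f ≈ 2.32×10⁴ m/s

B does no work; ΔKE = |q|E d.
½mv_f² = ½mv₀² + |q|Ed = ½(2.99×10⁻²⁶)(1.91×10⁴)² + (3.204×10⁻¹⁹)(555)(0.0147) ≈ 5.454×10⁻¹⁸ J + 2.614×10⁻¹⁸ J ≈ 8.068×10⁻¹⁸ J.
v_f = √(2·8.068×10⁻¹⁸/2.99×10⁻²⁶) ≈ 2.32×10⁴ m/s.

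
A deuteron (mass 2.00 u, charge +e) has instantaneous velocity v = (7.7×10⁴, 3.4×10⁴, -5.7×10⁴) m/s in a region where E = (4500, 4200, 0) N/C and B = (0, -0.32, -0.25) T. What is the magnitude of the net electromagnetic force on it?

|F| ≈ 6.51×10⁻¹⁵ N

v×B = (-2.67×10⁴, 1.92×10⁴, -2.46×10⁴) N/C.
E + v×B = (-2.22×10⁴, 2.34×10⁴, -2.46×10⁴) N/C.
F = q(E + v×B) = (1.602×10⁻¹⁹ C)·(-2.22×10⁴, 2.34×10⁴, -2.46×10⁴) = (-3.56×10⁻¹⁵, 3.76×10⁻¹⁵, -3.95×10⁻¹⁵) N.
|F| = 6.51×10⁻¹⁵ N.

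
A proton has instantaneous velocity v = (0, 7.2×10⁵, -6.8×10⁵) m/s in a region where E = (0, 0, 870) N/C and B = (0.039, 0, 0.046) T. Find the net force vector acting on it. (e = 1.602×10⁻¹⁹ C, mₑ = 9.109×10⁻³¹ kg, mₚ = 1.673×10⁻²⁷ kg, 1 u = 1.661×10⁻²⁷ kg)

F ≈ (5.31×10⁻¹⁵, -4.25×10⁻¹⁵, -4.36×10⁻¹⁵) N

v×B = (3.31×10⁴, -2.65×10⁴, -2.81×10⁴) N/C.
E + v×B = (3.31×10⁴, -2.65×10⁴, -2.72×10⁴) N/C.
F = q(E + v×B) = (1.602×10⁻¹⁹ C)·(3.31×10⁴, -2.65×10⁴, -2.72×10⁴) = (5.31×10⁻¹⁵, -4.25×10⁻¹⁵, -4.36×10⁻¹⁵) N.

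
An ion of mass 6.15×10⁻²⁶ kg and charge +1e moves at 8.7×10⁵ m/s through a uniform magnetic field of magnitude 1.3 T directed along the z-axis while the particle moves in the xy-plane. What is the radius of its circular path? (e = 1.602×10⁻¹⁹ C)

The magnetic force provides the centripetal force: |q|vB = mv²/r.
r = mv/(|q|B) = (6.15×10⁻²⁶)(8.7×10⁵)/((1.602×10⁻¹⁹)(1.3)) ≈ 0.26 m.

r ≈ 0.26 m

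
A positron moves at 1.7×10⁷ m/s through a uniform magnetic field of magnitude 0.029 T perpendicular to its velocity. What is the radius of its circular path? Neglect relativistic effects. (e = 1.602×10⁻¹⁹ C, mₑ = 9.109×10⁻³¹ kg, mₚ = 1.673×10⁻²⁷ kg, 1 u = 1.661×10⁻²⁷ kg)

r ≈ 3.3×10⁻³ m

The magnetic force provides the centripetal force: |q|vB = mv²/r.
r = mv/(|q|B) = (9.109×10⁻³¹)(1.7×10⁷)/((1.602×10⁻¹⁹)(0.029)) ≈ 3.3×10⁻³ m.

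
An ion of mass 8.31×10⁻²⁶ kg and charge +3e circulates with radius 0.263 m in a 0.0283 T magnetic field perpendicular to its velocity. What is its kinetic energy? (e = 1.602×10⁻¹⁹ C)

v = |q|Br/m, then KE = ½mv² = (qBr)²/(2m).
v = (4.806×10⁻¹⁹)(0.0283)(0.263)/8.31×10⁻²⁶ ≈ 4.305×10⁴ m/s.
KE = ½(8.31×10⁻²⁶)(4.305×10⁴)² ≈ 7.70×10⁻¹⁷ J.

KE ≈ 7.70×10⁻¹⁷ J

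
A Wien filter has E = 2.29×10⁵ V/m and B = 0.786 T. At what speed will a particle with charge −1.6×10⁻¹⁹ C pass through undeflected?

v = 2.91×10⁵ m/s

For undeflected motion the electric and magnetic forces balance: qE = qvB.
v = E/B = 2.29×10⁵/0.786 = 2.91×10⁵ m/s.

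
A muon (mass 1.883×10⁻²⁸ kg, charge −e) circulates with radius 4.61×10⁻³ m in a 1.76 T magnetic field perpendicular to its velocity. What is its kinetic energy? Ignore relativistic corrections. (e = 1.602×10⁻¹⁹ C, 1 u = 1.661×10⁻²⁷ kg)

KE ≈ 4.49×10⁻¹⁵ J

v = |q|Br/m, then KE = ½mv² = (qBr)²/(2m).
v = (1.602×10⁻¹⁹)(1.76)(4.61×10⁻³)/1.883×10⁻²⁸ ≈ 6.903×10⁶ m/s.
KE = ½(1.883×10⁻²⁸)(6.903×10⁶)² ≈ 4.49×10⁻¹⁵ J.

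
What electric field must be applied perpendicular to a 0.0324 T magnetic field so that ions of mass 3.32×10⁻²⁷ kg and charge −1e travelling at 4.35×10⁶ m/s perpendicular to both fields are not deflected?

For straight-line motion qE = qvB, so E = vB.
E = 4.35×10⁶ × 0.0324 = 1.41×10⁵ V/m.

E = 1.41×10⁵ V/m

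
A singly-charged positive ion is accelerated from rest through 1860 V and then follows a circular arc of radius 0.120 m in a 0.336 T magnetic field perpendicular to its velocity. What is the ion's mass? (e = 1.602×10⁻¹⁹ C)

m ≈ 7.00×10⁻²⁶ kg

Combine |q|V = ½mv² and r = mv/(|q|B): eliminate v to get m = qB²r²/(2V).
m = (1.602×10⁻¹⁹)(0.336)²(0.120)²/(2·1860) ≈ 7.00×10⁻²⁶ kg.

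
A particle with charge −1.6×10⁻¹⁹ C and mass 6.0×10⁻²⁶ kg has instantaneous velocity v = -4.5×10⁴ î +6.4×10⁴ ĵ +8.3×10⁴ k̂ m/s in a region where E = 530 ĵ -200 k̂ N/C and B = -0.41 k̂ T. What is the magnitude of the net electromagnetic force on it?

v×B = (-2.62×10⁴, -1.84×10⁴, 0) N/C.
E + v×B = (-2.62×10⁴, -1.79×10⁴, -200) N/C.
F = q(E + v×B) = (−1.6×10⁻¹⁹ C)·(-2.62×10⁴, -1.79×10⁴, -200) = (4.20×10⁻¹⁵, 2.87×10⁻¹⁵, 3.20×10⁻¹⁷) N.
|F| = 5.08×10⁻¹⁵ N.

|F| ≈ 5.08×10⁻¹⁵ N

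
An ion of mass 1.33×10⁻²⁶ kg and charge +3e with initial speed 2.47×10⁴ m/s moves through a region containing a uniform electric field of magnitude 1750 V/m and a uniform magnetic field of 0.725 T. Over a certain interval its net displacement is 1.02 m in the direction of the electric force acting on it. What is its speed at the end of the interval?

v_f ≈ 3.60×10⁵ m/s

B does no work; ΔKE = |q|E d.
½mv_f² = ½mv₀² + |q|Ed = ½(1.33×10⁻²⁶)(2.47×10⁴)² + (4.806×10⁻¹⁹)(1750)(1.02) ≈ 4.057×10⁻¹⁸ J + 8.579×10⁻¹⁶ J ≈ 8.619×10⁻¹⁶ J.
v_f = √(2·8.619×10⁻¹⁶/1.33×10⁻²⁶) ≈ 3.60×10⁵ m/s.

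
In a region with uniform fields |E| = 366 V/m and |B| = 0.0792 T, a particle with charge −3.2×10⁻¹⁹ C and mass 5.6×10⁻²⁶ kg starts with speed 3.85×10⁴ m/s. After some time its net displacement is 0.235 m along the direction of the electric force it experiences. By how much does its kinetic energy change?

The magnetic force is always ⟂ v and does no work; only the electric force changes KE.
ΔKE = F_E · d = |q|E d = (3.2×10⁻¹⁹)(366)(0.235) ≈ 2.75×10⁻¹⁷ J.

ΔKE ≈ 2.75×10⁻¹⁷ J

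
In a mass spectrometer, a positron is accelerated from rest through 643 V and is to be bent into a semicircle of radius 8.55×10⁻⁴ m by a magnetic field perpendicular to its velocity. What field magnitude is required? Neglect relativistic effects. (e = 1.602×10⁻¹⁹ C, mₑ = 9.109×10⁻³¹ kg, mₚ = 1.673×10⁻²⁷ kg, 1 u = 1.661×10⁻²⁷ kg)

v = √(2|q|V/m) = √(2·1.602×10⁻¹⁹·643/9.109×10⁻³¹) ≈ 1.504×10⁷ m/s.
B = mv/(|q|r) = (9.109×10⁻³¹)(1.504×10⁷)/((1.602×10⁻¹⁹)(8.55×10⁻⁴)) ≈ 0.100 T.

B ≈ 0.100 T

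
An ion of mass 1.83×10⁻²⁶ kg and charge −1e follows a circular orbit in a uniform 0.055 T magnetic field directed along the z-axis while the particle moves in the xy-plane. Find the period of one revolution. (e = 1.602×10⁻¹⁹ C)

The cyclotron period depends only on m, q, B: T = 2πm/(|q|B).
T = 2π(1.83×10⁻²⁶)/((1.602×10⁻¹⁹)(0.055)) ≈ 1.3×10⁻⁵ s.

T ≈ 1.3×10⁻⁵ s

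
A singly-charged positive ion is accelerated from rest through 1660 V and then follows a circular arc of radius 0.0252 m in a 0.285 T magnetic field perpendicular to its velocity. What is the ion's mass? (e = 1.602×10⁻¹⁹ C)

m ≈ 2.49×10⁻²⁷ kg

Combine |q|V = ½mv² and r = mv/(|q|B): eliminate v to get m = qB²r²/(2V).
m = (1.602×10⁻¹⁹)(0.285)²(0.0252)²/(2·1660) ≈ 2.49×10⁻²⁷ kg.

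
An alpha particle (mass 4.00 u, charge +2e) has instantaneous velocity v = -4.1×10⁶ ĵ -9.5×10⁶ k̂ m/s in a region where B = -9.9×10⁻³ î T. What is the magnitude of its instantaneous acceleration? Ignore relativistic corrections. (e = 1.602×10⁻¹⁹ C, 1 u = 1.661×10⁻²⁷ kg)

v×B = (0, 9.41×10⁴, -4.06×10⁴) N/C.
F = q v×B = (3.204×10⁻¹⁹ C)·(0, 9.41×10⁴, -4.06×10⁴) = (0, 3.01×10⁻¹⁴, -1.30×10⁻¹⁴) N.
|a| = |F|/m = 3.282×10⁻¹⁴/6.644×10⁻²⁷ ≈ 4.94×10¹² m/s².

|a| ≈ 4.94×10¹² m/s²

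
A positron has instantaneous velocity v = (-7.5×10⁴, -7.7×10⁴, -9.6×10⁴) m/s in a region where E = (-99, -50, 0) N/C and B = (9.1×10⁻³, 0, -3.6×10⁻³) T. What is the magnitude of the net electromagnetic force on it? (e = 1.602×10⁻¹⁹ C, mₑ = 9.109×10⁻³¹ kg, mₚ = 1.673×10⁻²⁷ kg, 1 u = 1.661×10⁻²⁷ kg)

|F| ≈ 2.24×10⁻¹⁶ N

v×B = (277, -1140, 701) N/C.
E + v×B = (178, -1190, 701) N/C.
F = q(E + v×B) = (1.602×10⁻¹⁹ C)·(178, -1190, 701) = (2.85×10⁻¹⁷, -1.91×10⁻¹⁶, 1.12×10⁻¹⁶) N.
|F| = 2.24×10⁻¹⁶ N.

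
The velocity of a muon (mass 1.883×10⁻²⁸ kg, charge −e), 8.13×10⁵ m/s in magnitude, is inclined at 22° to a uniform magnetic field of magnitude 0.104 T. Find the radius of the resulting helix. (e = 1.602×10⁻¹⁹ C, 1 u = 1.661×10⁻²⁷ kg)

r ≈ 3.44×10⁻³ m

v⊥ = v sinθ = 8.13×10⁵·sin22° ≈ 3.046×10⁵ m/s.
r = m v⊥/(|q|B) = (1.883×10⁻²⁸)(3.046×10⁵)/((1.602×10⁻¹⁹)(0.104)) ≈ 3.44×10⁻³ m.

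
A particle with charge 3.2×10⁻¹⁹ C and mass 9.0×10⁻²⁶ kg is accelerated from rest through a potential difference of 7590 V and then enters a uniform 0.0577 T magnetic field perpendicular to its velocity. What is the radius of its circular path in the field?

r ≈ 1.13 m

Acceleration: |q|V = ½mv² ⇒ v = √(2|q|V/m) = √(2·3.2×10⁻¹⁹·7590/9.0×10⁻²⁶) ≈ 2.323×10⁵ m/s.
In the field: r = mv/(|q|B) = (9.0×10⁻²⁶)(2.323×10⁵)/((3.2×10⁻¹⁹)(0.0577)) ≈ 1.13 m.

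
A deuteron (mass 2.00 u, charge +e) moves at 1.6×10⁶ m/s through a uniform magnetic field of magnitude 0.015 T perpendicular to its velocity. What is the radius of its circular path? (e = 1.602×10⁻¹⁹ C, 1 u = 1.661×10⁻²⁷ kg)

r ≈ 2.2 m

The magnetic force provides the centripetal force: |q|vB = mv²/r.
r = mv/(|q|B) = (3.322×10⁻²⁷)(1.6×10⁶)/((1.602×10⁻¹⁹)(0.015)) ≈ 2.2 m.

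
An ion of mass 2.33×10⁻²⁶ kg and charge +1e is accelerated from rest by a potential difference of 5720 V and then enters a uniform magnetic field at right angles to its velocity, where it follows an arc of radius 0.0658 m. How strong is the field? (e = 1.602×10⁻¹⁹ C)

B ≈ 0.620 T

v = √(2|q|V/m) = √(2·1.602×10⁻¹⁹·5720/2.33×10⁻²⁶) ≈ 2.805×10⁵ m/s.
B = mv/(|q|r) = (2.33×10⁻²⁶)(2.805×10⁵)/((1.602×10⁻¹⁹)(0.0658)) ≈ 0.620 T.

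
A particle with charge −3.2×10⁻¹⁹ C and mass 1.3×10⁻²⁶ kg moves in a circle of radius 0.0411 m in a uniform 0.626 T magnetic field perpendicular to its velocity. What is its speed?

v ≈ 6.33×10⁵ m/s

From |q|vB = mv²/r, v = |q|Br/m.
v = (3.2×10⁻¹⁹)(0.626)(0.0411)/1.3×10⁻²⁶ ≈ 6.33×10⁵ m/s.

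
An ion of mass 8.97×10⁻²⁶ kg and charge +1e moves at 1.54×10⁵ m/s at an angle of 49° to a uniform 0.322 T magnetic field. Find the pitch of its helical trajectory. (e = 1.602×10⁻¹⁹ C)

v∥ = v cosθ = 1.54×10⁵·cos49° ≈ 1.010×10⁵ m/s.
T = 2πm/(|q|B) = 2π(8.97×10⁻²⁶)/((1.602×10⁻¹⁹)(0.322)) ≈ 1.093×10⁻⁵ s.
pitch = v∥ T = (1.010×10⁵)(1.093×10⁻⁵) ≈ 1.10 m.

p ≈ 1.10 m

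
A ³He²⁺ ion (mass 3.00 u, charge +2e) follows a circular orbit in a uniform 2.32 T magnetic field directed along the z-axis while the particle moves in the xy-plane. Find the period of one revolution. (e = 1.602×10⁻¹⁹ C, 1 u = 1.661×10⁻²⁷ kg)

The cyclotron period depends only on m, q, B: T = 2πm/(|q|B).
T = 2π(4.983×10⁻²⁷)/((3.204×10⁻¹⁹)(2.32)) ≈ 4.21×10⁻⁸ s.

T ≈ 4.21×10⁻⁸ s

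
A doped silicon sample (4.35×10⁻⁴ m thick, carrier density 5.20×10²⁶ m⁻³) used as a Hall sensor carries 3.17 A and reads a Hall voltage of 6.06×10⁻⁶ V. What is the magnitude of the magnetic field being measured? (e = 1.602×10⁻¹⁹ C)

From V_H = IB/(n e t), B = V_H n e t / I.
B = (6.06×10⁻⁶)(5.20×10²⁶)(1.602×10⁻¹⁹)(4.35×10⁻⁴)/3.17 ≈ 0.0693 T.

B ≈ 0.0693 T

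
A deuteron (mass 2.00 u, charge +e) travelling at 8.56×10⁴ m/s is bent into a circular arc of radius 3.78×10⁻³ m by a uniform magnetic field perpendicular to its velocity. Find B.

From |q|vB = mv²/r, B = mv/(|q|r).
B = (3.322×10⁻²⁷)(8.56×10⁴)/((1.602×10⁻¹⁹)(3.78×10⁻³)) ≈ 0.470 T.

B ≈ 0.470 T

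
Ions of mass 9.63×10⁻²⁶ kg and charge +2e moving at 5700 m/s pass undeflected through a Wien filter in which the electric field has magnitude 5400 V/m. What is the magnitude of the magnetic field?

Balance of forces in the selector: qE = qvB ⇒ B = E/v.
B = 5400/5700 = 0.95 T.

B = 0.95 T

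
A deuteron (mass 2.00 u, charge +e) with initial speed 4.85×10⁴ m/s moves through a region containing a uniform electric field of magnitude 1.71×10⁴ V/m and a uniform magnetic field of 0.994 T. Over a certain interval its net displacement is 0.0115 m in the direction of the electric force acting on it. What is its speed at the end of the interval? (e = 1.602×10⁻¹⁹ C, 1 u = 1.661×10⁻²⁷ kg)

v_f ≈ 1.46×10⁵ m/s

B does no work; ΔKE = |q|E d.
½mv_f² = ½mv₀² + |q|Ed = ½(3.322×10⁻²⁷)(4.85×10⁴)² + (1.602×10⁻¹⁹)(1.71×10⁴)(0.0115) ≈ 3.907×10⁻¹⁸ J + 3.150×10⁻¹⁷ J ≈ 3.541×10⁻¹⁷ J.
v_f = √(2·3.541×10⁻¹⁷/3.322×10⁻²⁷) ≈ 1.46×10⁵ m/s.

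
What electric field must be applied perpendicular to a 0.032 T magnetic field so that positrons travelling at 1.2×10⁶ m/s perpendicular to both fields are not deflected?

For straight-line motion qE = qvB, so E = vB.
E = 1.2×10⁶ × 0.032 = 3.8×10⁴ V/m.

E = 3.8×10⁴ V/m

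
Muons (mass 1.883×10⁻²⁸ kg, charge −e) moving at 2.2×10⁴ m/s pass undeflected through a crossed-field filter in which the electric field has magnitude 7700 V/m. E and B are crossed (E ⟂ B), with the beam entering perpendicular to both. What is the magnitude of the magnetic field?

B = 0.35 T

Balance of forces in the selector: qE = qvB ⇒ B = E/v.
B = 7700/2.2×10⁴ = 0.35 T.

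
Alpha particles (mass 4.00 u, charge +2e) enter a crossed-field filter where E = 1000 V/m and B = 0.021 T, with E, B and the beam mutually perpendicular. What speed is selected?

v = 4.8×10⁴ m/s

For undeflected motion the electric and magnetic forces balance: qE = qvB.
v = E/B = 1000/0.021 = 4.8×10⁴ m/s.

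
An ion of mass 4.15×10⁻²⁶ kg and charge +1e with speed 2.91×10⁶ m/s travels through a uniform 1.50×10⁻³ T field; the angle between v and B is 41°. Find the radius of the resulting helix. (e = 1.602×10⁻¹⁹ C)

r ≈ 330 m

v⊥ = v sinθ = 2.91×10⁶·sin41° ≈ 1.909×10⁶ m/s.
r = m v⊥/(|q|B) = (4.15×10⁻²⁶)(1.909×10⁶)/((1.602×10⁻¹⁹)(1.50×10⁻³)) ≈ 330 m.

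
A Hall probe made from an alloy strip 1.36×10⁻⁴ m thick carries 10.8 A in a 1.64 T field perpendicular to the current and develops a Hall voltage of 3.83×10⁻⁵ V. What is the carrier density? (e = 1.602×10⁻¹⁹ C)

From V_H = IB/(n e t), n = IB/(V_H e t).
n = (10.8)(1.64)/((3.83×10⁻⁵)(1.602×10⁻¹⁹)(1.36×10⁻⁴)) ≈ 2.12×10²⁸ m⁻³.

n ≈ 2.12×10²⁸ m⁻³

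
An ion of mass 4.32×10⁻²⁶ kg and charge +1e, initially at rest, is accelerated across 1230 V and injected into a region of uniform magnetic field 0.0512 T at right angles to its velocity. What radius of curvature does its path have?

Acceleration: |q|V = ½mv² ⇒ v = √(2|q|V/m) = √(2·1.602×10⁻¹⁹·1230/4.32×10⁻²⁶) ≈ 9.551×10⁴ m/s.
In the field: r = mv/(|q|B) = (4.32×10⁻²⁶)(9.551×10⁴)/((1.602×10⁻¹⁹)(0.0512)) ≈ 0.503 m.

r ≈ 0.503 m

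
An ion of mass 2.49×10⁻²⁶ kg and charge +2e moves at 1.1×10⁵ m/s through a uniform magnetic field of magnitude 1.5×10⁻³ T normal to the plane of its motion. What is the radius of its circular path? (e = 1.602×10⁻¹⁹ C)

r ≈ 5.7 m

The magnetic force provides the centripetal force: |q|vB = mv²/r.
r = mv/(|q|B) = (2.49×10⁻²⁶)(1.1×10⁵)/((3.204×10⁻¹⁹)(1.5×10⁻³)) ≈ 5.7 m.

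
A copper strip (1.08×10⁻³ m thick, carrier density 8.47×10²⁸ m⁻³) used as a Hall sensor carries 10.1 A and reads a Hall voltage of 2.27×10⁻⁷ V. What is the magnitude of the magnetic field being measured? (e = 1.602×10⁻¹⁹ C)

From V_H = IB/(n e t), B = V_H n e t / I.
B = (2.27×10⁻⁷)(8.47×10²⁸)(1.602×10⁻¹⁹)(1.08×10⁻³)/10.1 ≈ 0.329 T.

B ≈ 0.329 T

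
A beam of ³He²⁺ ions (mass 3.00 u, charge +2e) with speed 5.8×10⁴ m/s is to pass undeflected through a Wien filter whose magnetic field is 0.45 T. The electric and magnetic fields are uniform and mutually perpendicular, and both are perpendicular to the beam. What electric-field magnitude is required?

E = 2.6×10⁴ V/m

For straight-line motion qE = qvB, so E = vB.
E = 5.8×10⁴ × 0.45 = 2.6×10⁴ V/m.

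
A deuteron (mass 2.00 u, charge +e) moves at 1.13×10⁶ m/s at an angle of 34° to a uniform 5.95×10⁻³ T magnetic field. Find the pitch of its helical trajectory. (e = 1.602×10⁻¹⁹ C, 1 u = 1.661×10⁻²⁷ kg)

v∥ = v cosθ = 1.13×10⁶·cos34° ≈ 9.368×10⁵ m/s.
T = 2πm/(|q|B) = 2π(3.322×10⁻²⁷)/((1.602×10⁻¹⁹)(5.95×10⁻³)) ≈ 2.190×10⁻⁵ s.
pitch = v∥ T = (9.368×10⁵)(2.190×10⁻⁵) ≈ 20.5 m.

p ≈ 20.5 m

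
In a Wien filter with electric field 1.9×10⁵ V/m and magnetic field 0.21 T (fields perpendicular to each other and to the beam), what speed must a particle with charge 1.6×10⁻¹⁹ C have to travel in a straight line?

v = 9.0×10⁵ m/s

Zero net Lorentz force requires |qE| = |q v×B|, i.e. E = vB.
v = E/B = 1.9×10⁵/0.21 = 9.0×10⁵ m/s.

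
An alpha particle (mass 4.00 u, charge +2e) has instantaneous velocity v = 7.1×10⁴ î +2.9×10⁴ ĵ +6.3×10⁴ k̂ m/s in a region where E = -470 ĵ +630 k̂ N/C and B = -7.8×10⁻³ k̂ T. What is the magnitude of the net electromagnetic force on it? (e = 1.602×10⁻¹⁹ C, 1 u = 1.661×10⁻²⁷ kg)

v×B = (-226, 554, 0) N/C.
E + v×B = (-226, 83.8, 630) N/C.
F = q(E + v×B) = (3.204×10⁻¹⁹ C)·(-226, 83.8, 630) = (-7.25×10⁻¹⁷, 2.68×10⁻¹⁷, 2.02×10⁻¹⁶) N.
|F| = 2.16×10⁻¹⁶ N.

|F| ≈ 2.16×10⁻¹⁶ N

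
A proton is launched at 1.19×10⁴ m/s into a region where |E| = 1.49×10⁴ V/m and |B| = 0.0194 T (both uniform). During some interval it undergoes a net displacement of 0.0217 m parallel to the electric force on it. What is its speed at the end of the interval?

B does no work; ΔKE = |q|E d.
½mv_f² = ½mv₀² + |q|Ed = ½(1.673×10⁻²⁷)(1.19×10⁴)² + (1.602×10⁻¹⁹)(1.49×10⁴)(0.0217) ≈ 1.185×10⁻¹⁹ J + 5.180×10⁻¹⁷ J ≈ 5.192×10⁻¹⁷ J.
v_f = √(2·5.192×10⁻¹⁷/1.673×10⁻²⁷) ≈ 2.49×10⁵ m/s.

v_f ≈ 2.49×10⁵ m/s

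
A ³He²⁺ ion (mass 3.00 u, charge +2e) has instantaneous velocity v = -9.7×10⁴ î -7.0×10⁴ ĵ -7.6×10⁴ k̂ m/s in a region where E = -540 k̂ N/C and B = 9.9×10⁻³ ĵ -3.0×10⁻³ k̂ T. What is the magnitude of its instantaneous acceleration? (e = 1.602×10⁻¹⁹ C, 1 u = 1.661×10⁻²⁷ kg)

v×B = (962, -291, -960) N/C.
E + v×B = (962, -291, -1500) N/C.
F = q(E + v×B) = (3.204×10⁻¹⁹ C)·(962, -291, -1500) = (3.08×10⁻¹⁶, -9.32×10⁻¹⁷, -4.81×10⁻¹⁶) N.
|a| = |F|/m = 5.787×10⁻¹⁶/4.983×10⁻²⁷ ≈ 1.16×10¹¹ m/s².

|a| ≈ 1.16×10¹¹ m/s²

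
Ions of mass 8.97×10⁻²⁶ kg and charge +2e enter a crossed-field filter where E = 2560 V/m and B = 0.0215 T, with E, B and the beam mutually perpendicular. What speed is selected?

For undeflected motion the electric and magnetic forces balance: qE = qvB.
v = E/B = 2560/0.0215 = 1.19×10⁵ m/s.
The result is independent of the particle's charge and mass.

v = 1.19×10⁵ m/s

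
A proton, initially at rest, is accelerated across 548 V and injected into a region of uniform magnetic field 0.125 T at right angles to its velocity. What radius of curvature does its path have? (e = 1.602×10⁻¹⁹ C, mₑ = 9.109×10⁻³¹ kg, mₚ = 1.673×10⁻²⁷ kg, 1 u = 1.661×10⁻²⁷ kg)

r ≈ 0.0271 m

Acceleration: |q|V = ½mv² ⇒ v = √(2|q|V/m) = √(2·1.602×10⁻¹⁹·548/1.673×10⁻²⁷) ≈ 3.240×10⁵ m/s.
In the field: r = mv/(|q|B) = (1.673×10⁻²⁷)(3.240×10⁵)/((1.602×10⁻¹⁹)(0.125)) ≈ 0.0271 m.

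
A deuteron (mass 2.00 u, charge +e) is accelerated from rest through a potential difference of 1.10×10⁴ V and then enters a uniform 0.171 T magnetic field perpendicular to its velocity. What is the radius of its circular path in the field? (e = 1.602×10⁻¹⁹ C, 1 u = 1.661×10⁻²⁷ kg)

r ≈ 0.125 m

Acceleration: |q|V = ½mv² ⇒ v = √(2|q|V/m) = √(2·1.602×10⁻¹⁹·1.10×10⁴/3.322×10⁻²⁷) ≈ 1.030×10⁶ m/s.
In the field: r = mv/(|q|B) = (3.322×10⁻²⁷)(1.030×10⁶)/((1.602×10⁻¹⁹)(0.171)) ≈ 0.125 m.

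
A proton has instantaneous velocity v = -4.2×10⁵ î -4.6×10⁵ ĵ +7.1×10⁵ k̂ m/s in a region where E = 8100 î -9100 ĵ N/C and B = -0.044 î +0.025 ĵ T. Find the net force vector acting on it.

v×B = (-1.78×10⁴, -3.12×10⁴, -3.07×10⁴) N/C.
E + v×B = (-9650, -4.03×10⁴, -3.07×10⁴) N/C.
F = q(E + v×B) = (1.602×10⁻¹⁹ C)·(-9650, -4.03×10⁴, -3.07×10⁴) = (-1.55×10⁻¹⁵, -6.46×10⁻¹⁵, -4.92×10⁻¹⁵) N.

F ≈ (-1.55×10⁻¹⁵, -6.46×10⁻¹⁵, -4.92×10⁻¹⁵) N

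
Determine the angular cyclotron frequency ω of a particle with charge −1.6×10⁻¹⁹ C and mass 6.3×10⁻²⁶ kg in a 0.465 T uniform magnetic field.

ω = |q|B/m.
ω = (1.6×10⁻¹⁹)(0.465)/6.3×10⁻²⁶ ≈ 1.18×10⁶ rad/s.

ω ≈ 1.18×10⁶ rad/s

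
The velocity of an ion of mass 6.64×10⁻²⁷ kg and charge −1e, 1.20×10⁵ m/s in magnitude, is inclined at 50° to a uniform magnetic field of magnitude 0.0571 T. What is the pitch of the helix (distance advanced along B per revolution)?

p ≈ 0.352 m

v∥ = v cosθ = 1.20×10⁵·cos50° ≈ 7.713×10⁴ m/s.
T = 2πm/(|q|B) = 2π(6.64×10⁻²⁷)/((1.602×10⁻¹⁹)(0.0571)) ≈ 4.561×10⁻⁶ s.
pitch = v∥ T = (7.713×10⁴)(4.561×10⁻⁶) ≈ 0.352 m.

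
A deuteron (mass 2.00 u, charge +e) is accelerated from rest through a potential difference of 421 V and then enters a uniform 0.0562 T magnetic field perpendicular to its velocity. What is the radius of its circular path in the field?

r ≈ 0.0744 m

Acceleration: |q|V = ½mv² ⇒ v = √(2|q|V/m) = √(2·1.602×10⁻¹⁹·421/3.322×10⁻²⁷) ≈ 2.015×10⁵ m/s.
In the field: r = mv/(|q|B) = (3.322×10⁻²⁷)(2.015×10⁵)/((1.602×10⁻¹⁹)(0.0562)) ≈ 0.0744 m.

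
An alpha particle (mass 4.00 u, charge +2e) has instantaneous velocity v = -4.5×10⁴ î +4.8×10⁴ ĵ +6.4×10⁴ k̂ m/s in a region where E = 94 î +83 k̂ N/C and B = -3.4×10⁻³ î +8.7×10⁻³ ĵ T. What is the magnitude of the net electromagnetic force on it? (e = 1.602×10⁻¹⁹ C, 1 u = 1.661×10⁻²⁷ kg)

|F| ≈ 1.70×10⁻¹⁶ N

v×B = (-557, -218, -228) N/C.
E + v×B = (-463, -218, -145) N/C.
F = q(E + v×B) = (3.204×10⁻¹⁹ C)·(-463, -218, -145) = (-1.48×10⁻¹⁶, -6.97×10⁻¹⁷, -4.66×10⁻¹⁷) N.
|F| = 1.70×10⁻¹⁶ N.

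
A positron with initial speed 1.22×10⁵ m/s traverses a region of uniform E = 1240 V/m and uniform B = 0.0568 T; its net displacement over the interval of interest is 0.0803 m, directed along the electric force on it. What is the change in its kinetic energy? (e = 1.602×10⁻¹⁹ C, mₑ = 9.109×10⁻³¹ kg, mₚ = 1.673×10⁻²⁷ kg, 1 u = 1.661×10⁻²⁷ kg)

ΔKE ≈ 1.60×10⁻¹⁷ J

The magnetic force is always ⟂ v and does no work; only the electric force changes KE.
ΔKE = F_E · d = |q|E d = (1.602×10⁻¹⁹)(1240)(0.0803) ≈ 1.60×10⁻¹⁷ J.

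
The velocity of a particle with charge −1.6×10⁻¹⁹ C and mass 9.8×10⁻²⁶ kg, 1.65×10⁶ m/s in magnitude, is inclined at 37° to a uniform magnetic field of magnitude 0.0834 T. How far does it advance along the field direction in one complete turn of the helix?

v∥ = v cosθ = 1.65×10⁶·cos37° ≈ 1.318×10⁶ m/s.
T = 2πm/(|q|B) = 2π(9.8×10⁻²⁶)/((1.6×10⁻¹⁹)(0.0834)) ≈ 4.614×10⁻⁵ s.
pitch = v∥ T = (1.318×10⁶)(4.614×10⁻⁵) ≈ 60.8 m.

p ≈ 60.8 m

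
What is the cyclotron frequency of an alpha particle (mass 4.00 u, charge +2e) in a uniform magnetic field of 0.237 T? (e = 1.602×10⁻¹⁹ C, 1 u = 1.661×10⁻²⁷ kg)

f = |q|B/(2πm).
f = (3.204×10⁻¹⁹)(0.237)/(2π·6.644×10⁻²⁷) ≈ 1.82×10⁶ Hz.

f ≈ 1.82×10⁶ Hz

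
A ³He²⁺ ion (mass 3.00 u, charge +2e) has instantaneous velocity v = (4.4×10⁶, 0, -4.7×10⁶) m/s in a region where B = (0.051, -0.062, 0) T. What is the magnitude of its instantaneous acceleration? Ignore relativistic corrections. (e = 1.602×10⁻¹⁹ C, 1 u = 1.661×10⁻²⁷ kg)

v×B = (-2.91×10⁵, -2.40×10⁵, -2.73×10⁵) N/C.
F = q v×B = (3.204×10⁻¹⁹ C)·(-2.91×10⁵, -2.40×10⁵, -2.73×10⁵) = (-9.34×10⁻¹⁴, -7.68×10⁻¹⁴, -8.74×10⁻¹⁴) N.
|a| = |F|/m = 1.492×10⁻¹³/4.983×10⁻²⁷ ≈ 2.99×10¹³ m/s².

|a| ≈ 2.99×10¹³ m/s²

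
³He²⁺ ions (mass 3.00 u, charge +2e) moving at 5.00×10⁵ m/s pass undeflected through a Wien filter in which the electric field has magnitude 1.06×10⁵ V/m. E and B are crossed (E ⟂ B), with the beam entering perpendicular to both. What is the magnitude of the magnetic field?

Balance of forces in the selector: qE = qvB ⇒ B = E/v.
B = 1.06×10⁵/5.00×10⁵ = 0.212 T.

B = 0.212 T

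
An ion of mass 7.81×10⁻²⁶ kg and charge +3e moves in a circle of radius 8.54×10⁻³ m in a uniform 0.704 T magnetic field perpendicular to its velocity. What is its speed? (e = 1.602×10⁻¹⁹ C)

v ≈ 3.70×10⁴ m/s

From |q|vB = mv²/r, v = |q|Br/m.
v = (4.806×10⁻¹⁹)(0.704)(8.54×10⁻³)/7.81×10⁻²⁶ ≈ 3.70×10⁴ m/s.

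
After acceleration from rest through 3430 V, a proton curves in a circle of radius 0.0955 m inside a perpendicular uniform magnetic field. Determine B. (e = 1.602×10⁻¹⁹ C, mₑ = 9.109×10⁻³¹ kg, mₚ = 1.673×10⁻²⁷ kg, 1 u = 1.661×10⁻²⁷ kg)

B ≈ 0.0886 T

v = √(2|q|V/m) = √(2·1.602×10⁻¹⁹·3430/1.673×10⁻²⁷) ≈ 8.105×10⁵ m/s.
B = mv/(|q|r) = (1.673×10⁻²⁷)(8.105×10⁵)/((1.602×10⁻¹⁹)(0.0955)) ≈ 0.0886 T.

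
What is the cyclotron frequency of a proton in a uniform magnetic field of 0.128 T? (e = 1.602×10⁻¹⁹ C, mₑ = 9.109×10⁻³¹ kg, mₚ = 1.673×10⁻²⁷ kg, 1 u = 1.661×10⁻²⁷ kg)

f = |q|B/(2πm).
f = (1.602×10⁻¹⁹)(0.128)/(2π·1.673×10⁻²⁷) ≈ 1.95×10⁶ Hz.

f ≈ 1.95×10⁶ Hz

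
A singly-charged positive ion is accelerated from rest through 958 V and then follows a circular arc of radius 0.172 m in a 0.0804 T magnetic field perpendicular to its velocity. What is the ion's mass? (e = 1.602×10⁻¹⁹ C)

m ≈ 1.60×10⁻²⁶ kg

Combine |q|V = ½mv² and r = mv/(|q|B): eliminate v to get m = qB²r²/(2V).
m = (1.602×10⁻¹⁹)(0.0804)²(0.172)²/(2·958) ≈ 1.60×10⁻²⁶ kg.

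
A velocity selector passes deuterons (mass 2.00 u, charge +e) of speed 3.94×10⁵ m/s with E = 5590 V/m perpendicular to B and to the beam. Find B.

B = 0.0142 T

Balance of forces in the selector: qE = qvB ⇒ B = E/v.
B = 5590/3.94×10⁵ = 0.0142 T.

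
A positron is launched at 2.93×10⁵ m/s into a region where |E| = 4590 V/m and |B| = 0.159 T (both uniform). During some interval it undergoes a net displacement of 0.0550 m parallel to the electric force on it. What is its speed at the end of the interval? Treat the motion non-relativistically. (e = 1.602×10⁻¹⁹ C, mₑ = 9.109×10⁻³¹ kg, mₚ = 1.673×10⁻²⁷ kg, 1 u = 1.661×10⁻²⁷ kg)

B does no work; ΔKE = |q|E d.
½mv_f² = ½mv₀² + |q|Ed = ½(9.109×10⁻³¹)(2.93×10⁵)² + (1.602×10⁻¹⁹)(4590)(0.0550) ≈ 3.910×10⁻²⁰ J + 4.044×10⁻¹⁷ J ≈ 4.048×10⁻¹⁷ J.
v_f = √(2·4.048×10⁻¹⁷/9.109×10⁻³¹) ≈ 9.43×10⁶ m/s.

v_f ≈ 9.43×10⁶ m/s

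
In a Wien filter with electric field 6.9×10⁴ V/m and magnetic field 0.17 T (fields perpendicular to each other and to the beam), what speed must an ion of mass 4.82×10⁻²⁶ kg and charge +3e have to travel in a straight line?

v = 4.1×10⁵ m/s

Zero net Lorentz force requires |qE| = |q v×B|, i.e. E = vB.
v = E/B = 6.9×10⁴/0.17 = 4.1×10⁵ m/s.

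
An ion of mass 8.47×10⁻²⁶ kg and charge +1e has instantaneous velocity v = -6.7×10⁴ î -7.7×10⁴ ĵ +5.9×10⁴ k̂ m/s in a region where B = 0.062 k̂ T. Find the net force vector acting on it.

v×B = (-4770, 4150, 0) N/C.
F = q v×B = (1.602×10⁻¹⁹ C)·(-4770, 4150, 0) = (-7.65×10⁻¹⁶, 6.65×10⁻¹⁶, 0) N.

F ≈ (-7.65×10⁻¹⁶, 6.65×10⁻¹⁶, 0) N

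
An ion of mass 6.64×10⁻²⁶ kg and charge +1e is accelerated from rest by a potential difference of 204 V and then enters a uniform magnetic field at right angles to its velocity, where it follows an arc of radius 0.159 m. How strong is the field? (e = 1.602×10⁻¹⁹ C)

B ≈ 0.0818 T

v = √(2|q|V/m) = √(2·1.602×10⁻¹⁹·204/6.64×10⁻²⁶) ≈ 3.137×10⁴ m/s.
B = mv/(|q|r) = (6.64×10⁻²⁶)(3.137×10⁴)/((1.602×10⁻¹⁹)(0.159)) ≈ 0.0818 T.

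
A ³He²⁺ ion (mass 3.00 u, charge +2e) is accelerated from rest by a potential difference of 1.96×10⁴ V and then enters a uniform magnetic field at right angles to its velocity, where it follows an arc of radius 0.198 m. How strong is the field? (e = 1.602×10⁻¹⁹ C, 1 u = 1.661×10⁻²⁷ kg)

B ≈ 0.125 T

v = √(2|q|V/m) = √(2·3.204×10⁻¹⁹·1.96×10⁴/4.983×10⁻²⁷) ≈ 1.588×10⁶ m/s.
B = mv/(|q|r) = (4.983×10⁻²⁷)(1.588×10⁶)/((3.204×10⁻¹⁹)(0.198)) ≈ 0.125 T.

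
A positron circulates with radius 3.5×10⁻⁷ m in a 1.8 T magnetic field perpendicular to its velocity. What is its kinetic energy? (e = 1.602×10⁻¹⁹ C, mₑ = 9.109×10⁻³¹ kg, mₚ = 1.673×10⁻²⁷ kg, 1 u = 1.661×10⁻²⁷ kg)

v = |q|Br/m, then KE = ½mv² = (qBr)²/(2m).
v = (1.602×10⁻¹⁹)(1.8)(3.5×10⁻⁷)/9.109×10⁻³¹ ≈ 1.108×10⁵ m/s.
KE = ½(9.109×10⁻³¹)(1.108×10⁵)² ≈ 5.6×10⁻²¹ J = 0.035 eV.

KE ≈ 0.035 eV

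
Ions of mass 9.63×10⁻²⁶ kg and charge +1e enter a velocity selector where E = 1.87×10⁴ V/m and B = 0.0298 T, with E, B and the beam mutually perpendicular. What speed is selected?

Zero net Lorentz force requires |qE| = |q v×B|, i.e. E = vB.
v = E/B = 1.87×10⁴/0.0298 = 6.28×10⁵ m/s.
The result is independent of the particle's charge and mass.

v = 6.28×10⁵ m/s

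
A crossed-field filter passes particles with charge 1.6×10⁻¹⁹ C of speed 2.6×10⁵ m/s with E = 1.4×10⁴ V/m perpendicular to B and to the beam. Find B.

Balance of forces in the selector: qE = qvB ⇒ B = E/v.
B = 1.4×10⁴/2.6×10⁵ = 0.054 T.

B = 0.054 T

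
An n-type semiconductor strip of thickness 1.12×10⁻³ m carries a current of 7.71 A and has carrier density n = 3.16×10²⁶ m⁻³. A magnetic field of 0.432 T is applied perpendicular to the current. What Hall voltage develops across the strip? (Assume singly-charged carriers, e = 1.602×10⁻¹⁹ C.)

V_H ≈ 5.87×10⁻⁵ V

V_H = IB/(n e t).
V_H = (7.71)(0.432)/((3.16×10²⁶)(1.602×10⁻¹⁹)(1.12×10⁻³)) ≈ 5.87×10⁻⁵ V.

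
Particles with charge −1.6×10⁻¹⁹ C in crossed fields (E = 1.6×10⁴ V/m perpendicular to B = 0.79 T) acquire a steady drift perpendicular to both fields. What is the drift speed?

v_d ≈ 2.0×10⁴ m/s

The E×B drift speed is v_d = E/B.
v_d = 1.6×10⁴/0.79 = 2.0×10⁴ m/s.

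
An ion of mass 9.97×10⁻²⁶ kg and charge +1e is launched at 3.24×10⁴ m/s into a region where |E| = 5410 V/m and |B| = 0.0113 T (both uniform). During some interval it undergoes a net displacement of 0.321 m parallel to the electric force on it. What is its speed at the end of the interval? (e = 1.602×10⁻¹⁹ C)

B does no work; ΔKE = |q|E d.
½mv_f² = ½mv₀² + |q|Ed = ½(9.97×10⁻²⁶)(3.24×10⁴)² + (1.602×10⁻¹⁹)(5410)(0.321) ≈ 5.233×10⁻¹⁷ J + 2.782×10⁻¹⁶ J ≈ 3.305×10⁻¹⁶ J.
v_f = √(2·3.305×10⁻¹⁶/9.97×10⁻²⁶) ≈ 8.14×10⁴ m/s.

v_f ≈ 8.14×10⁴ m/s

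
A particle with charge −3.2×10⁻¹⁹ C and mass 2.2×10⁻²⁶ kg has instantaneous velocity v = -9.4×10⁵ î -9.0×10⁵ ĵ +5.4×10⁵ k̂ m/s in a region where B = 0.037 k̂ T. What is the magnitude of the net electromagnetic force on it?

v×B = (-3.33×10⁴, 3.48×10⁴, 0) N/C.
F = q v×B = (−3.2×10⁻¹⁹ C)·(-3.33×10⁴, 3.48×10⁴, 0) = (1.07×10⁻¹⁴, -1.11×10⁻¹⁴, 0) N.
|F| = 1.54×10⁻¹⁴ N.

|F| ≈ 1.54×10⁻¹⁴ N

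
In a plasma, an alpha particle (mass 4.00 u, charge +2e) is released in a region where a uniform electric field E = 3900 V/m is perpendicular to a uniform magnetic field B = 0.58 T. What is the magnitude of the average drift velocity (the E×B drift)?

The E×B drift speed is v_d = E/B.
v_d = 3900/0.58 = 6700 m/s.

v_d ≈ 6700 m/s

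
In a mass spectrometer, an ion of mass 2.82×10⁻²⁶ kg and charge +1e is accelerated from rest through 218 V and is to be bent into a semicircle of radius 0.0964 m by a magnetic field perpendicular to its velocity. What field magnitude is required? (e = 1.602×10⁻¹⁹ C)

B ≈ 0.0909 T

v = √(2|q|V/m) = √(2·1.602×10⁻¹⁹·218/2.82×10⁻²⁶) ≈ 4.977×10⁴ m/s.
B = mv/(|q|r) = (2.82×10⁻²⁶)(4.977×10⁴)/((1.602×10⁻¹⁹)(0.0964)) ≈ 0.0909 T.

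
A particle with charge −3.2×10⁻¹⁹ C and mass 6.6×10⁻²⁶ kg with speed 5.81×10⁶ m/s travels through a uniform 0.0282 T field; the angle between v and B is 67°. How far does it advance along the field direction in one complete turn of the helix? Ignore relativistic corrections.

v∥ = v cosθ = 5.81×10⁶·cos67° ≈ 2.270×10⁶ m/s.
T = 2πm/(|q|B) = 2π(6.6×10⁻²⁶)/((3.2×10⁻¹⁹)(0.0282)) ≈ 4.595×10⁻⁵ s.
pitch = v∥ T = (2.270×10⁶)(4.595×10⁻⁵) ≈ 104 m.

p ≈ 104 m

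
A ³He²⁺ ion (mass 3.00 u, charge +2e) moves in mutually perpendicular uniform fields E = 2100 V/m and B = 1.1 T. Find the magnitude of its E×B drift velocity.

v_d ≈ 1900 m/s

The E×B drift speed is v_d = E/B.
v_d = 2100/1.1 = 1900 m/s.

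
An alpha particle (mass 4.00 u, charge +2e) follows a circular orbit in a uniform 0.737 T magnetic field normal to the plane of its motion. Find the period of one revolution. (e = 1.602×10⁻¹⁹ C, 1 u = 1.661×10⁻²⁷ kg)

T ≈ 1.77×10⁻⁷ s

The cyclotron period depends only on m, q, B: T = 2πm/(|q|B).
T = 2π(6.644×10⁻²⁷)/((3.204×10⁻¹⁹)(0.737)) ≈ 1.77×10⁻⁷ s.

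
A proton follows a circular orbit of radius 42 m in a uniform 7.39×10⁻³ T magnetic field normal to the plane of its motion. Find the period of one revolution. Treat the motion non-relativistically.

T ≈ 8.88×10⁻⁶ s

The cyclotron period depends only on m, q, B: T = 2πm/(|q|B).
T = 2π(1.673×10⁻²⁷)/((1.602×10⁻¹⁹)(7.39×10⁻³)) ≈ 8.88×10⁻⁶ s.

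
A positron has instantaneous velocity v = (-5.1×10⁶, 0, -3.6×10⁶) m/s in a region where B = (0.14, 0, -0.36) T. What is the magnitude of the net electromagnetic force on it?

|F| ≈ 3.75×10⁻¹³ N

v×B = (0, -2.34×10⁶, 0) N/C.
F = q v×B = (1.602×10⁻¹⁹ C)·(0, -2.34×10⁶, 0) = (0, -3.75×10⁻¹³, 0) N.
|F| = 3.75×10⁻¹³ N.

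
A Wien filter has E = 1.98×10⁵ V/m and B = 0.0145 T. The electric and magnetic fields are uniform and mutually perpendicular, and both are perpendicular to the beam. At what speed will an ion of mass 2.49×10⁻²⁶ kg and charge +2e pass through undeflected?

v = 1.37×10⁷ m/s

Straight-line motion ⇒ electric and magnetic forces cancel, so E = vB.
v = E/B = 1.98×10⁵/0.0145 = 1.37×10⁷ m/s.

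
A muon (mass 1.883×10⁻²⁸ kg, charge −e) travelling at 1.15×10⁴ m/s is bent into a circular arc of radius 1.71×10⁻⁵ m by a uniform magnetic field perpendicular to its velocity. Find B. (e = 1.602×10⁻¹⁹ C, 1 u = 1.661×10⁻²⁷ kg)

B ≈ 0.790 T

From |q|vB = mv²/r, B = mv/(|q|r).
B = (1.883×10⁻²⁸)(1.15×10⁴)/((1.602×10⁻¹⁹)(1.71×10⁻⁵)) ≈ 0.790 T.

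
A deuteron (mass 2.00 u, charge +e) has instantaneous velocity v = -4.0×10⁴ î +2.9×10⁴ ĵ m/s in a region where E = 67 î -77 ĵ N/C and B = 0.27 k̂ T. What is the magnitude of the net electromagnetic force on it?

v×B = (7830, 1.08×10⁴, 0) N/C.
E + v×B = (7900, 1.07×10⁴, 0) N/C.
F = q(E + v×B) = (1.602×10⁻¹⁹ C)·(7900, 1.07×10⁴, 0) = (1.27×10⁻¹⁵, 1.72×10⁻¹⁵, 0) N.
|F| = 2.13×10⁻¹⁵ N.

|F| ≈ 2.13×10⁻¹⁵ N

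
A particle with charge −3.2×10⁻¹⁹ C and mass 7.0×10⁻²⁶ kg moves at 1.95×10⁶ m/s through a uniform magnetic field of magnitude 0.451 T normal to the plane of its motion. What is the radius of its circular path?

r ≈ 0.946 m

The magnetic force provides the centripetal force: |q|vB = mv²/r.
r = mv/(|q|B) = (7.0×10⁻²⁶)(1.95×10⁶)/((3.2×10⁻¹⁹)(0.451)) ≈ 0.946 m.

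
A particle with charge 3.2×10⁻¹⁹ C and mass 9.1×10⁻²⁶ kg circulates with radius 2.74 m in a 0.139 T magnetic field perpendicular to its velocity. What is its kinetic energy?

v = |q|Br/m, then KE = ½mv² = (qBr)²/(2m).
v = (3.2×10⁻¹⁹)(0.139)(2.74)/9.1×10⁻²⁶ ≈ 1.339×10⁶ m/s.
KE = ½(9.1×10⁻²⁶)(1.339×10⁶)² ≈ 8.16×10⁻¹⁴ J = 5.09×10⁵ eV.

KE ≈ 5.09×10⁵ eV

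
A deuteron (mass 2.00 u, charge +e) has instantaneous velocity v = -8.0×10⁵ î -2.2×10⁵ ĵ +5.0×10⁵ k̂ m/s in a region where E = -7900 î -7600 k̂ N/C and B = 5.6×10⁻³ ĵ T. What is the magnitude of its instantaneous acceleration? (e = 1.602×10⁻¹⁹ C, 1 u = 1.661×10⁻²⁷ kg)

v×B = (-2800, 0, -4480) N/C.
E + v×B = (-1.07×10⁴, 0, -1.21×10⁴) N/C.
F = q(E + v×B) = (1.602×10⁻¹⁹ C)·(-1.07×10⁴, 0, -1.21×10⁴) = (-1.71×10⁻¹⁵, 0, -1.94×10⁻¹⁵) N.
|a| = |F|/m = 2.585×10⁻¹⁵/3.322×10⁻²⁷ ≈ 7.78×10¹¹ m/s².

|a| ≈ 7.78×10¹¹ m/s²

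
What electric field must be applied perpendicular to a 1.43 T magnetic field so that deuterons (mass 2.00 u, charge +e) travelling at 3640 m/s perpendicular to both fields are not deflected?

E = 5210 V/m

For straight-line motion qE = qvB, so E = vB.
E = 3640 × 1.43 = 5210 V/m.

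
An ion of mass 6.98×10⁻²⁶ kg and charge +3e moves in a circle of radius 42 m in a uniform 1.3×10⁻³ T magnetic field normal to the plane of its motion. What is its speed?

From |q|vB = mv²/r, v = |q|Br/m.
v = (4.806×10⁻¹⁹)(1.3×10⁻³)(42)/6.98×10⁻²⁶ ≈ 3.8×10⁵ m/s.

v ≈ 3.8×10⁵ m/s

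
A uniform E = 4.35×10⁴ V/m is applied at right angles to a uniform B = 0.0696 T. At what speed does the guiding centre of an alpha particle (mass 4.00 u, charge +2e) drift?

v_d ≈ 6.25×10⁵ m/s

The E×B drift speed is v_d = E/B.
v_d = 4.35×10⁴/0.0696 = 6.25×10⁵ m/s.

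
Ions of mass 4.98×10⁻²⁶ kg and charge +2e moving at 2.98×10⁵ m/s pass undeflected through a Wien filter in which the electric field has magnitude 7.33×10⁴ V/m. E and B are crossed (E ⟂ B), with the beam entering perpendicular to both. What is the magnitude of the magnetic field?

Balance of forces in the selector: qE = qvB ⇒ B = E/v.
B = 7.33×10⁴/2.98×10⁵ = 0.246 T.

B = 0.246 T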